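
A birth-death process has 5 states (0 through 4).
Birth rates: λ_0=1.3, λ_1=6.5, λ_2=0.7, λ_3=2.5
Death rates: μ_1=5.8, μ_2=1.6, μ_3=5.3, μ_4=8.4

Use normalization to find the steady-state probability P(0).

Ratios P(n)/P(0) = (λ₀···λₙ₋₁)/(μ₁···μₙ):
P(1)/P(0) = (1.3)/(5.8) = 0.2241
P(2)/P(0) = (1.3×6.5)/(5.8×1.6) = 0.9106
P(3)/P(0) = (1.3×6.5×0.7)/(5.8×1.6×5.3) = 0.1203
P(4)/P(0) = (1.3×6.5×0.7×2.5)/(5.8×1.6×5.3×8.4) = 0.03579

Normalization: ∑ P(n) = 1
P(0) × (1.0000 + 0.2241 + 0.9106 + 0.1203 + 0.03579) = 1
P(0) × 2.2908 = 1
P(0) = 1/2.2908 = 0.4365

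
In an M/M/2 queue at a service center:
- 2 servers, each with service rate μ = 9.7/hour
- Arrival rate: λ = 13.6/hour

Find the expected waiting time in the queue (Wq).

Traffic intensity: ρ = λ/(cμ) = 13.6/(2×9.7) = 0.7010
Since ρ = 0.7010 < 1, system is stable.
Offered load a = λ/μ = cρ = 13.6/9.7 = 1.4021
P₀ = [ Σₙ₌₀^1 aⁿ/n! + a^2/(2!(1-ρ)) ]⁻¹
Σ = a^0/0! + a^1/1! = 1.0000 + 1.4021 = 2.4021
a^2/(2!(1-ρ)) = 1.9658/(2 × 0.29897) = 3.2876
P₀ = 1/(2.4021 + 3.2876) = 0.1758
Lq = P₀·a^2·ρ / (2!(1-ρ)²) = 0.17576 × 1.9658 × 0.70103 / (2 × 0.089383) = 1.3549
Wq = Lq/λ = 1.35489/13.6 = 0.09962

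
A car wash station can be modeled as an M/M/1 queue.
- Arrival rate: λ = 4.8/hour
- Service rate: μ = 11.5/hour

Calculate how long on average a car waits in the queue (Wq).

First, compute utilization: ρ = λ/μ = 4.8/11.5 = 0.4174
For M/M/1: Wq = λ/(μ(μ-λ))
Wq = 4.8/(11.5 × (11.5-4.8))
Wq = 4.8/(11.5 × 6.70)
Wq = 0.06230 hours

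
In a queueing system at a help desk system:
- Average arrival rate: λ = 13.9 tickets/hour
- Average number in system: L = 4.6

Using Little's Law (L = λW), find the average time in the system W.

Little's Law: L = λW, so W = L/λ
W = 4.6/13.9 = 0.3309 hours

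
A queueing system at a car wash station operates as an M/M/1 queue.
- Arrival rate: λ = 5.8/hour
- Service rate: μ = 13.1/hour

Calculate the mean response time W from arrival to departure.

First, compute utilization: ρ = λ/μ = 5.8/13.1 = 0.4427
For M/M/1: W = 1/(μ-λ)
W = 1/(13.1-5.8) = 1/7.30
W = 0.1370 hours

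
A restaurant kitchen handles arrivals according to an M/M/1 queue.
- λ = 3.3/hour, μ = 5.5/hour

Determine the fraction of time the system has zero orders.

ρ = λ/μ = 3.3/5.5 = 0.6000
P(0) = 1 - ρ = 1 - 0.6000 = 0.4000
The server is idle 40.00% of the time.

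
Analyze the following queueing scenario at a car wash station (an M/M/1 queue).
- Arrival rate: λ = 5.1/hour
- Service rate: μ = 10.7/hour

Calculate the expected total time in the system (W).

First, compute utilization: ρ = λ/μ = 5.1/10.7 = 0.4766
For M/M/1: W = 1/(μ-λ)
W = 1/(10.7-5.1) = 1/5.60
W = 0.1786 hours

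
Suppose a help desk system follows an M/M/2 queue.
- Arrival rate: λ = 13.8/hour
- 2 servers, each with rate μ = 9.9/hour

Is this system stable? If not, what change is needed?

Stability requires ρ = λ/(cμ) < 1
ρ = 13.8/(2 × 9.9) = 13.8/19.80 = 0.6970
Since 0.6970 < 1, the system is STABLE.
The servers are busy 69.70% of the time.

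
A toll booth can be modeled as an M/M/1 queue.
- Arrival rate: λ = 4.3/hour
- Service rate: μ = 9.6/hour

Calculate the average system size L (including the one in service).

ρ = λ/μ = 4.3/9.6 = 0.4479
For M/M/1: L = λ/(μ-λ)
L = 4.3/(9.6-4.3) = 4.3/5.30
L = 0.8113 vehicles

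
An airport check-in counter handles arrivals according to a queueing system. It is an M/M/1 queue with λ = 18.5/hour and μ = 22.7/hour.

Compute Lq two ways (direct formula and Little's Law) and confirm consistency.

Method 1 (direct): Lq = λ²/(μ(μ-λ)) = 342.25/(22.7 × 4.20) = 3.5898

Method 2 (Little's Law):
W = 1/(μ-λ) = 1/4.20 = 0.238095
Wq = W - 1/μ = 0.238095 - 0.0440529 = 0.194042
Lq = λWq = 18.5 × 0.194042 = 3.5898 ✔ (matches Method 1)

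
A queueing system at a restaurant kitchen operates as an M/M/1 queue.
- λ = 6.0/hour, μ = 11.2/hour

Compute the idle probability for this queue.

ρ = λ/μ = 6.0/11.2 = 0.5357
P(0) = 1 - ρ = 1 - 0.5357 = 0.4643
The server is idle 46.43% of the time.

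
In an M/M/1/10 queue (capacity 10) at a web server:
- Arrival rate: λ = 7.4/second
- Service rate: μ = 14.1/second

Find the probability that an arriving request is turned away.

ρ = λ/μ = 7.4/14.1 = 0.524823
P₀ = (1-ρ)/(1-ρ^(K+1)) = (1-0.524823)/(1-0.524823^11) = 0.4752/0.9992 = 0.4756
P_K = P₀×ρ^K = 0.47557 × 0.524823^10 = 0.47557 × 0.0015854 = 0.0007540
Blocking probability = 0.07540%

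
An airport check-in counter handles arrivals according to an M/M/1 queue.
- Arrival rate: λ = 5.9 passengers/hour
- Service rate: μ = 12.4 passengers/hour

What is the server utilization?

Server utilization: ρ = λ/μ
ρ = 5.9/12.4 = 0.4758
The server is busy 47.58% of the time.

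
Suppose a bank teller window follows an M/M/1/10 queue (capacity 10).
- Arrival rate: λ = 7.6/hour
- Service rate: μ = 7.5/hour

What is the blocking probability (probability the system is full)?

ρ = λ/μ = 7.6/7.5 = 1.01333
P₀ = (1-ρ)/(1-ρ^(K+1)) = (1-1.01333)/(1-1.01333^11) = -0.01333/-0.1568 = 0.08501
P_K = P₀×ρ^K = 0.08501 × 1.01333^10 = 0.08501 × 1.1416 = 0.09705
Blocking probability = 9.70%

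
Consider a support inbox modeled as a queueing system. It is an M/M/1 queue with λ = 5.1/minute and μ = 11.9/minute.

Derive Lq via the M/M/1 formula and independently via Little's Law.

Method 1 (direct): Lq = λ²/(μ(μ-λ)) = 26.01/(11.9 × 6.80) = 0.3214

Method 2 (Little's Law):
W = 1/(μ-λ) = 1/6.80 = 0.147059
Wq = W - 1/μ = 0.147059 - 0.0840336 = 0.063025
Lq = λWq = 5.1 × 0.063025 = 0.3214 ✔ (matches Method 1)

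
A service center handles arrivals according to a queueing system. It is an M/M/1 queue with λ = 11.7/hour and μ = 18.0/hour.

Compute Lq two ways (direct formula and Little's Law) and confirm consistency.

Method 1 (direct): Lq = λ²/(μ(μ-λ)) = 136.89/(18.0 × 6.30) = 1.2071

Method 2 (Little's Law):
W = 1/(μ-λ) = 1/6.30 = 0.15873
Wq = W - 1/μ = 0.15873 - 0.055556 = 0.10317
Lq = λWq = 11.7 × 0.10317 = 1.2071 ✔ (matches Method 1)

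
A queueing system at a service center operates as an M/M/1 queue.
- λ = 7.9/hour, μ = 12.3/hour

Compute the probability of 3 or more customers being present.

ρ = λ/μ = 7.9/12.3 = 0.6423
P(N ≥ n) = ρⁿ
P(N ≥ 3) = 0.6423^3
P(N ≥ 3) = 0.2650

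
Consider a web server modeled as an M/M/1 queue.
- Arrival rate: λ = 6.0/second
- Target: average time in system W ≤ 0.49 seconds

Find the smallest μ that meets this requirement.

For M/M/1: W = 1/(μ-λ)
Need W ≤ 0.49, so 1/(μ-λ) ≤ 0.49
μ - λ ≥ 1/0.49 = 2.0408
μ ≥ 6.0 + 2.0408 = 8.0408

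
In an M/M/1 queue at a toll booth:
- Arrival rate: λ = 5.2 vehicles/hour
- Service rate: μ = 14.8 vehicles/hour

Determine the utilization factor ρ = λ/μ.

Server utilization: ρ = λ/μ
ρ = 5.2/14.8 = 0.3514
The server is busy 35.14% of the time.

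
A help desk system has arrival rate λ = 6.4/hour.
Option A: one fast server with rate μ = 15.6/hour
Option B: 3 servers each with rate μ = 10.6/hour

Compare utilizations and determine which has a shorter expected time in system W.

Option A: single server μ = 15.6 (M/M/1)
  ρ_A = 6.4/15.6 = 0.4103
  W_A = 1/(μ-λ) = 1/(15.6-6.4) = 1/9.20 = 0.1087

Option B: 3 servers μ = 10.6 (M/M/3)
  ρ_B = λ/(cμ) = 6.4/(3×10.6) = 0.2013
  Offered load a = λ/μ = cρ = 6.4/10.6 = 0.6038
  P₀ = [ Σₙ₌₀^2 aⁿ/n! + a^3/(3!(1-ρ)) ]⁻¹
  Σ = a^0/0! + a^1/1! + a^2/2! = 1.0000 + 0.60377 + 0.18227 = 1.7860
  a^3/(3!(1-ρ)) = 0.2201/(6 × 0.7987) = 0.04593
  P₀ = 1/(1.7860 + 0.04593) = 0.5459
  Lq = P₀·a^3·ρ / (3!(1-ρ)²) = 0.54586 × 0.22010 × 0.20126 / (6 × 0.63799) = 0.006317
  Wq_B = Lq/λ = 0.006317/6.4 = 0.0009870
  W_B = Wq_B + 1/μ = 0.0009870 + 0.09434 = 0.09533

Since W_B = 0.09533 < W_A = 0.1087, Option B (multiple servers) has the shorter time in system.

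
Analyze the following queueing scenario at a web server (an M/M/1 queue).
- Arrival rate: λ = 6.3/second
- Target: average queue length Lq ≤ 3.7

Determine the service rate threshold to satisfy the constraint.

For M/M/1: Lq = λ²/(μ(μ-λ))
Need Lq ≤ 3.7, i.e. μ(μ-λ) ≥ λ²/3.7
μ² - 6.3μ - 39.69/3.7 ≥ 0  →  μ² - 6.3μ - 10.727027 ≥ 0
Quadratic formula (positive root): μ = [λ + √(λ² + 4×10.727027)]/2
Discriminant: 39.69 + 4×10.727027 = 82.59811, √82.59811 = 9.0884
μ ≥ (6.3 + 9.0884)/2 = 7.6942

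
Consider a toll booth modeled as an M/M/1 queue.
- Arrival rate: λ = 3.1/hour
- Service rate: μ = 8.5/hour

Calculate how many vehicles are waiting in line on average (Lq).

ρ = λ/μ = 3.1/8.5 = 0.3647
For M/M/1: Lq = λ²/(μ(μ-λ))
Lq = 9.61/(8.5 × 5.40)
Lq = 0.2094 vehicles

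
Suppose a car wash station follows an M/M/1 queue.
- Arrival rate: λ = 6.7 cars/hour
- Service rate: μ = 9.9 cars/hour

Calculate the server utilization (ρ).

Server utilization: ρ = λ/μ
ρ = 6.7/9.9 = 0.6768
The server is busy 67.68% of the time.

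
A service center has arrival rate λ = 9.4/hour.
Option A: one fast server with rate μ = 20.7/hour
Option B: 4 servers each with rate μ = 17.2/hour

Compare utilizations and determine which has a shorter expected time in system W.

Option A: single server μ = 20.7 (M/M/1)
  ρ_A = 9.4/20.7 = 0.4541
  W_A = 1/(μ-λ) = 1/(20.7-9.4) = 1/11.30 = 0.08850

Option B: 4 servers μ = 17.2 (M/M/4)
  ρ_B = λ/(cμ) = 9.4/(4×17.2) = 0.1366
  Offered load a = λ/μ = cρ = 9.4/17.2 = 0.5465
  P₀ = [ Σₙ₌₀^3 aⁿ/n! + a^4/(4!(1-ρ)) ]⁻¹
  Σ = a^0/0! + a^1/1! + a^2/2! + a^3/3! = 1.0000 + 0.54651 + 0.14934 + 0.027205 = 1.7231
  a^4/(4!(1-ρ)) = 0.08921/(24 × 0.8634) = 0.004305
  P₀ = 1/(1.7231 + 0.004305) = 0.5789
  Lq = P₀·a^4·ρ / (4!(1-ρ)²) = 0.57892 × 0.089207 × 0.13663 / (24 × 0.74541) = 0.0003944
  Wq_B = Lq/λ = 0.0003944/9.4 = 0.00004196
  W_B = Wq_B + 1/μ = 0.00004196 + 0.05814 = 0.05818

Since W_B = 0.05818 < W_A = 0.08850, Option B (multiple servers) has the shorter time in system.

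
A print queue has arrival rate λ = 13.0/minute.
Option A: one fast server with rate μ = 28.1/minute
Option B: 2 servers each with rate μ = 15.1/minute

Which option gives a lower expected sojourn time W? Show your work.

Option A: single server μ = 28.1 (M/M/1)
  ρ_A = 13.0/28.1 = 0.4626
  W_A = 1/(μ-λ) = 1/(28.1-13.0) = 1/15.10 = 0.06623

Option B: 2 servers μ = 15.1 (M/M/2)
  ρ_B = λ/(cμ) = 13.0/(2×15.1) = 0.4305
  Offered load a = λ/μ = cρ = 13.0/15.1 = 0.8609
  P₀ = [ Σₙ₌₀^1 aⁿ/n! + a^2/(2!(1-ρ)) ]⁻¹
  Σ = a^0/0! + a^1/1! = 1.0000 + 0.8609 = 1.8609
  a^2/(2!(1-ρ)) = 0.7412/(2 × 0.5695) = 0.6507
  P₀ = 1/(1.86093 + 0.650701) = 0.3981
  Lq = P₀·a^2·ρ / (2!(1-ρ)²) = 0.3981 × 0.7412 × 0.4305 / (2 × 0.3244) = 0.1958
  Wq_B = Lq/λ = 0.1958/13.0 = 0.01506
  W_B = Wq_B + 1/μ = 0.01506 + 0.06623 = 0.08129

Since W_A = 0.06623 < W_B = 0.08129, Option A (single fast server) has the shorter time in system.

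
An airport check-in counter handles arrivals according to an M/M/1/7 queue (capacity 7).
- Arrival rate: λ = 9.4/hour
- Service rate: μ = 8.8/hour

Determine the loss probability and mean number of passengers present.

ρ = λ/μ = 9.4/8.8 = 1.068182
P₀ = (1-ρ)/(1-ρ^(K+1)) = (1-1.068182)/(1-1.068182^8) = -0.068182/-0.69497 = 0.09811
P_K = P₀×ρ^K = 0.09811 × 1.068182^7 = 0.09811 × 1.5868 = 0.1557
Blocking probability P_7 = 0.1557 (15.57%)
L = ρ[1 - (K+1)ρ^K + Kρ^(K+1)] / [(1-ρ)(1-ρ^(K+1))]
L = 1.068182 × (1 - 8×1.58678 + 7×1.69497) / ((1 - 1.068182) × (1 - 1.69497)) = 3.8447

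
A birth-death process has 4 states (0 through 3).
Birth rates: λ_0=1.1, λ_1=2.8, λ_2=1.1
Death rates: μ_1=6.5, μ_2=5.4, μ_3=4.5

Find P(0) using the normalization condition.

Ratios P(n)/P(0) = (λ₀···λₙ₋₁)/(μ₁···μₙ):
P(1)/P(0) = (1.1)/(6.5) = 0.1692
P(2)/P(0) = (1.1×2.8)/(6.5×5.4) = 0.08775
P(3)/P(0) = (1.1×2.8×1.1)/(6.5×5.4×4.5) = 0.02145

Normalization: ∑ P(n) = 1
P(0) × (1.0000 + 0.1692 + 0.08775 + 0.02145) = 1
P(0) × 1.2784 = 1
P(0) = 1/1.2784 = 0.7822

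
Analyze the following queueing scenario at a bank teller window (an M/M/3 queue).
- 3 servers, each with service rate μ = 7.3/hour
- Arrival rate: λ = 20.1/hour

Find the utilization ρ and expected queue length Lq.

Traffic intensity: ρ = λ/(cμ) = 20.1/(3×7.3) = 0.9178
Since ρ = 0.9178 < 1, system is stable.
Offered load a = λ/μ = cρ = 20.1/7.3 = 2.7534
P₀ = [ Σₙ₌₀^2 aⁿ/n! + a^3/(3!(1-ρ)) ]⁻¹
Σ = a^0/0! + a^1/1! + a^2/2! = 1.0000 + 2.7534 + 3.7907 = 7.5441
a^3/(3!(1-ρ)) = 20.8747/(6 × 0.0821918) = 42.3292
P₀ = 1/(7.5441 + 42.3292) = 0.02005
Lq = P₀·a^3·ρ / (3!(1-ρ)²) = 0.0200508 × 20.8747 × 0.917808 / (6 × 0.00675549) = 9.4775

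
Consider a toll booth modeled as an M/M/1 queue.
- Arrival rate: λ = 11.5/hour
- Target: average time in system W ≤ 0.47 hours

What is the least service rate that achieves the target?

For M/M/1: W = 1/(μ-λ)
Need W ≤ 0.47, so 1/(μ-λ) ≤ 0.47
μ - λ ≥ 1/0.47 = 2.1277
μ ≥ 11.5 + 2.1277 = 13.6277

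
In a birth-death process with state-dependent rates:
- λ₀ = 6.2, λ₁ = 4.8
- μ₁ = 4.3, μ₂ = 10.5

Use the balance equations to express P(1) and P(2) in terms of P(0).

Balance equations:
State 0: λ₀P₀ = μ₁P₁ → P₁ = (λ₀/μ₁)P₀ = (6.2/4.3)P₀ = 1.4419P₀
State 1: P₂ = (λ₀λ₁)/(μ₁μ₂)P₀ = (6.2×4.8)/(4.3×10.5)P₀ = 0.6591P₀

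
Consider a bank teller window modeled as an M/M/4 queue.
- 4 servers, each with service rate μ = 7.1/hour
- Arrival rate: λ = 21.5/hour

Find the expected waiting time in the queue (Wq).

Traffic intensity: ρ = λ/(cμ) = 21.5/(4×7.1) = 0.7570
Since ρ = 0.7570 < 1, system is stable.
Offered load a = λ/μ = cρ = 21.5/7.1 = 3.0282
P₀ = [ Σₙ₌₀^3 aⁿ/n! + a^4/(4!(1-ρ)) ]⁻¹
Σ = a^0/0! + a^1/1! + a^2/2! + a^3/3! = 1.00000 + 3.02817 + 4.58490 + 4.62795 = 13.2410
a^4/(4!(1-ρ)) = 84.0854/(24 × 0.242958) = 14.4204
P₀ = 1/(13.2410 + 14.4204) = 0.03615
Lq = P₀·a^4·ρ / (4!(1-ρ)²) = 0.036151 × 84.0854 × 0.75704 / (24 × 0.059028) = 1.6244
Wq = Lq/λ = 1.6244/21.5 = 0.07555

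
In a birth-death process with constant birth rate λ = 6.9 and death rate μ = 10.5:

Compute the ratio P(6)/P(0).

For constant rates: P(n)/P(0) = (λ/μ)^n
P(6)/P(0) = (6.9/10.5)^6 = 0.65714^6 = 0.08053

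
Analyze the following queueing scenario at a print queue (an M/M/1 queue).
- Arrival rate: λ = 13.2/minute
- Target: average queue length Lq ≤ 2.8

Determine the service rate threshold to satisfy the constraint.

For M/M/1: Lq = λ²/(μ(μ-λ))
Need Lq ≤ 2.8, i.e. μ(μ-λ) ≥ λ²/2.8
μ² - 13.2μ - 174.24/2.8 ≥ 0  →  μ² - 13.2μ - 62.22857 ≥ 0
Quadratic formula (positive root): μ = [λ + √(λ² + 4×62.22857)]/2
Discriminant: 174.24 + 4×62.22857 = 423.1543, √423.1543 = 20.57071
μ ≥ (13.2 + 20.57071)/2 = 16.8854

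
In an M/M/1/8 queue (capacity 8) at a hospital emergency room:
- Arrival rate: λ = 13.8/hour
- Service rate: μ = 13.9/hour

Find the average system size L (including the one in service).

ρ = λ/μ = 13.8/13.9 = 0.99281
P₀ = (1-ρ)/(1-ρ^(K+1)) = (1-0.99281)/(1-0.99281^9) = 0.007190/0.06288 = 0.1143
P_K = P₀×ρ^K = 0.1143 × 0.99281^8 = 0.1143 × 0.9439 = 0.1079
L = ρ[1 - (K+1)ρ^K + Kρ^(K+1)] / [(1-ρ)(1-ρ^(K+1))]
L = 0.99281 × (1 - 9×0.94390686 + 8×0.93712017) / ((1 - 0.99281) × (1 - 0.93712017)) = 3.9519 patients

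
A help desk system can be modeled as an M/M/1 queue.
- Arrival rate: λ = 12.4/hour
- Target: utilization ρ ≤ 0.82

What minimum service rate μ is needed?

ρ = λ/μ, so μ = λ/ρ
μ ≥ 12.4/0.82 = 15.1220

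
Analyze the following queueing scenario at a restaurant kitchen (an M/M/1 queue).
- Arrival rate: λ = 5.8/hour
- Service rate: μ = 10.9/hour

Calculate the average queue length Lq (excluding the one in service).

ρ = λ/μ = 5.8/10.9 = 0.5321
For M/M/1: Lq = λ²/(μ(μ-λ))
Lq = 33.64/(10.9 × 5.10)
Lq = 0.6051 orders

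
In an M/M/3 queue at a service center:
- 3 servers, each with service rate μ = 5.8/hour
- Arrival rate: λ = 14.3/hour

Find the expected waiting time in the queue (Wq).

Traffic intensity: ρ = λ/(cμ) = 14.3/(3×5.8) = 0.8218
Since ρ = 0.8218 < 1, system is stable.
Offered load a = λ/μ = cρ = 14.3/5.8 = 2.4655
P₀ = [ Σₙ₌₀^2 aⁿ/n! + a^3/(3!(1-ρ)) ]⁻¹
Σ = a^0/0! + a^1/1! + a^2/2! = 1.0000 + 2.4655 + 3.0394 = 6.5049
a^3/(3!(1-ρ)) = 14.9873/(6 × 0.17816) = 14.0204
P₀ = 1/(6.5049 + 14.0204) = 0.04872
Lq = P₀·a^3·ρ / (3!(1-ρ)²) = 0.048720 × 14.9873 × 0.82184 / (6 × 0.031741) = 3.1510
Wq = Lq/λ = 3.1510/14.3 = 0.2203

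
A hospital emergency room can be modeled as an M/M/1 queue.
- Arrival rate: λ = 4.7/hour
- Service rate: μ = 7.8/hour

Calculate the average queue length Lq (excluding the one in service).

ρ = λ/μ = 4.7/7.8 = 0.6026
For M/M/1: Lq = λ²/(μ(μ-λ))
Lq = 22.09/(7.8 × 3.10)
Lq = 0.9136 patients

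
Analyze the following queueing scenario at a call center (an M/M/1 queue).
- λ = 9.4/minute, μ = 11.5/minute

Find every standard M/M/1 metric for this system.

Step 1: ρ = λ/μ = 9.4/11.5 = 0.8174
Step 2: L = λ/(μ-λ) = 9.4/2.10 = 4.4762
Step 3: Lq = λ²/(μ(μ-λ)) = 88.36/(11.5×2.10) = 3.6588
Step 4: W = 1/(μ-λ) = 1/2.10 = 0.47619
Step 5: Wq = λ/(μ(μ-λ)) = 9.4/(11.5×2.10) = 0.3892
Step 6: P(0) = 1-ρ = 0.1826
Verify: L = λW = 9.4×0.47619 = 4.4762 ✔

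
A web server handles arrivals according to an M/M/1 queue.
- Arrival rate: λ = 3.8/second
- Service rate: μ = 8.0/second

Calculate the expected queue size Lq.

ρ = λ/μ = 3.8/8.0 = 0.4750
For M/M/1: Lq = λ²/(μ(μ-λ))
Lq = 14.44/(8.0 × 4.20)
Lq = 0.4298 requests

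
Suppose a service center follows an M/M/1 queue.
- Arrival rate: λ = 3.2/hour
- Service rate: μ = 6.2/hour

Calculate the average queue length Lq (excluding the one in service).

ρ = λ/μ = 3.2/6.2 = 0.5161
For M/M/1: Lq = λ²/(μ(μ-λ))
Lq = 10.24/(6.2 × 3.00)
Lq = 0.5505 customers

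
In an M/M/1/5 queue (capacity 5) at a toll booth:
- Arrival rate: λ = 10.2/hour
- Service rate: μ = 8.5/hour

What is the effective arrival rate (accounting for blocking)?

ρ = λ/μ = 10.2/8.5 = 1.2000
P₀ = (1-ρ)/(1-ρ^(K+1)) = (1-1.2000)/(1-1.2000^6) = -0.2000/-1.9860 = 0.1007
P_K = P₀×ρ^K = 0.1007 × 1.2000^5 = 0.1007 × 2.4883 = 0.2506
λ_eff = λ(1-P_K) = 10.2 × (1 - 0.25059) = 10.2 × 0.74941 = 7.6440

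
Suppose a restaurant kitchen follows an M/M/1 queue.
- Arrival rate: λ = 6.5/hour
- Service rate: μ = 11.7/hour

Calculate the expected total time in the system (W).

First, compute utilization: ρ = λ/μ = 6.5/11.7 = 0.5556
For M/M/1: W = 1/(μ-λ)
W = 1/(11.7-6.5) = 1/5.20
W = 0.1923 hours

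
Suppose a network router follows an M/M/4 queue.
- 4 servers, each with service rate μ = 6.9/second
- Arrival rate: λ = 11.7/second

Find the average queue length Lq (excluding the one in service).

Traffic intensity: ρ = λ/(cμ) = 11.7/(4×6.9) = 0.4239
Since ρ = 0.4239 < 1, system is stable.
Offered load a = λ/μ = cρ = 11.7/6.9 = 1.6957
P₀ = [ Σₙ₌₀^3 aⁿ/n! + a^4/(4!(1-ρ)) ]⁻¹
Σ = a^0/0! + a^1/1! + a^2/2! + a^3/3! = 1.00000 + 1.69565 + 1.43762 + 0.812567 = 4.9458
a^4/(4!(1-ρ)) = 8.2670/(24 × 0.5761) = 0.5979
P₀ = 1/(4.9458 + 0.5979) = 0.1804
Lq = P₀·a^4·ρ / (4!(1-ρ)²) = 0.1804 × 8.2670 × 0.4239 / (24 × 0.3319) = 0.07937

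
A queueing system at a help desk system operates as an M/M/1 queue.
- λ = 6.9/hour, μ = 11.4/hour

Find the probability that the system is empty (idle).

ρ = λ/μ = 6.9/11.4 = 0.6053
P(0) = 1 - ρ = 1 - 0.6053 = 0.3947
The server is idle 39.47% of the time.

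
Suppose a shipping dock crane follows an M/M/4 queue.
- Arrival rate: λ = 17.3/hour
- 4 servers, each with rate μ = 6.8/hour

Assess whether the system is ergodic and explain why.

Stability requires ρ = λ/(cμ) < 1
ρ = 17.3/(4 × 6.8) = 17.3/27.20 = 0.6360
Since 0.6360 < 1, the system is STABLE.
The servers are busy 63.60% of the time.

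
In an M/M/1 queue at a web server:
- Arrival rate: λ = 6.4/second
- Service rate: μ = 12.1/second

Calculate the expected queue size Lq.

ρ = λ/μ = 6.4/12.1 = 0.5289
For M/M/1: Lq = λ²/(μ(μ-λ))
Lq = 40.96/(12.1 × 5.70)
Lq = 0.5939 requests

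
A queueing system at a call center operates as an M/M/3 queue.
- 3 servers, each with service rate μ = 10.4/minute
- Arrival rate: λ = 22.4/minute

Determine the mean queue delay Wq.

Traffic intensity: ρ = λ/(cμ) = 22.4/(3×10.4) = 0.7179
Since ρ = 0.7179 < 1, system is stable.
Offered load a = λ/μ = cρ = 22.4/10.4 = 2.1538
P₀ = [ Σₙ₌₀^2 aⁿ/n! + a^3/(3!(1-ρ)) ]⁻¹
Σ = a^0/0! + a^1/1! + a^2/2! = 1.00000 + 2.15385 + 2.31953 = 5.4734
a^3/(3!(1-ρ)) = 9.991807/(6 × 0.2820513) = 5.9042
P₀ = 1/(5.4734 + 5.9042) = 0.08789
Lq = P₀·a^3·ρ / (3!(1-ρ)²) = 0.08789 × 9.9918 × 0.7179 / (6 × 0.07955) = 1.3209
Wq = Lq/λ = 1.3209/22.4 = 0.05897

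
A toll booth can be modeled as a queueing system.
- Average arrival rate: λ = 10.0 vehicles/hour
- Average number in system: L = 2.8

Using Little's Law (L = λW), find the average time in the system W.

Little's Law: L = λW, so W = L/λ
W = 2.8/10.0 = 0.2800 hours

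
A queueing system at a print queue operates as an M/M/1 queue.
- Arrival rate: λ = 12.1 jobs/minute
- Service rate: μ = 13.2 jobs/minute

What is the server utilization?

Server utilization: ρ = λ/μ
ρ = 12.1/13.2 = 0.9167
The server is busy 91.67% of the time.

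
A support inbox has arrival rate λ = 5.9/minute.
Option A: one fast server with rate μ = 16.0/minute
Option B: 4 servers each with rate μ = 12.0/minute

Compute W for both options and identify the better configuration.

Option A: single server μ = 16.0 (M/M/1)
  ρ_A = 5.9/16.0 = 0.3688
  W_A = 1/(μ-λ) = 1/(16.0-5.9) = 1/10.10 = 0.09901

Option B: 4 servers μ = 12.0 (M/M/4)
  ρ_B = λ/(cμ) = 5.9/(4×12.0) = 0.1229
  Offered load a = λ/μ = cρ = 5.9/12.0 = 0.4917
  P₀ = [ Σₙ₌₀^3 aⁿ/n! + a^4/(4!(1-ρ)) ]⁻¹
  Σ = a^0/0! + a^1/1! + a^2/2! + a^3/3! = 1.0000 + 0.49167 + 0.12087 + 0.019809 = 1.6323
  a^4/(4!(1-ρ)) = 0.05844/(24 × 0.8771) = 0.002776
  P₀ = 1/(1.6323 + 0.002776) = 0.6116
  Lq = P₀·a^4·ρ / (4!(1-ρ)²) = 0.6116 × 0.05844 × 0.1229 / (24 × 0.7693) = 0.0002379
  Wq_B = Lq/λ = 0.00023793/5.9 = 0.00004033
  W_B = Wq_B + 1/μ = 0.00004033 + 0.08333 = 0.08337

Since W_B = 0.08337 < W_A = 0.09901, Option B (multiple servers) has the shorter time in system.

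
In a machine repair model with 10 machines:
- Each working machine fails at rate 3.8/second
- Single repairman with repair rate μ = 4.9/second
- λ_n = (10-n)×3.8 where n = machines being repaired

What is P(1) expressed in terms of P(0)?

P(1)/P(0) = ∏_{i=0}^{1-1} λ_i/μ_{i+1}
= (10-0)×3.8/4.9
= 7.7551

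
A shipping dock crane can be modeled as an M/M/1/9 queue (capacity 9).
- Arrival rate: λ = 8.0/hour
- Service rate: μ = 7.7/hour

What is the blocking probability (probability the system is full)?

ρ = λ/μ = 8.0/7.7 = 1.038961
P₀ = (1-ρ)/(1-ρ^(K+1)) = (1-1.038961)/(1-1.038961^10) = -0.03896/-0.4655 = 0.08369
P_K = P₀×ρ^K = 0.08369 × 1.038961^9 = 0.08369 × 1.4106 = 0.1181
Blocking probability = 11.81%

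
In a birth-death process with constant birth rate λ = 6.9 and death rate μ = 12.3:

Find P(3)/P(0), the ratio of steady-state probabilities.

For constant rates: P(n)/P(0) = (λ/μ)^n
P(3)/P(0) = (6.9/12.3)^3 = 0.56098^3 = 0.1765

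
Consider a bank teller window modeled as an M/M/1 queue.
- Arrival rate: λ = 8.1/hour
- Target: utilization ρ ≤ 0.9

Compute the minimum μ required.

ρ = λ/μ, so μ = λ/ρ
μ ≥ 8.1/0.9 = 9.0000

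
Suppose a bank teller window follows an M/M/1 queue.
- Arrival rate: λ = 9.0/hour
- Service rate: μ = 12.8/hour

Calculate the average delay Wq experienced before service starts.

First, compute utilization: ρ = λ/μ = 9.0/12.8 = 0.7031
For M/M/1: Wq = λ/(μ(μ-λ))
Wq = 9.0/(12.8 × (12.8-9.0))
Wq = 9.0/(12.8 × 3.80)
Wq = 0.1850 hours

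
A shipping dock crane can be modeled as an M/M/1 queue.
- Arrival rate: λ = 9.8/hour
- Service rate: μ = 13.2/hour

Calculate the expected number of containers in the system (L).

ρ = λ/μ = 9.8/13.2 = 0.7424
For M/M/1: L = λ/(μ-λ)
L = 9.8/(13.2-9.8) = 9.8/3.40
L = 2.8824 containers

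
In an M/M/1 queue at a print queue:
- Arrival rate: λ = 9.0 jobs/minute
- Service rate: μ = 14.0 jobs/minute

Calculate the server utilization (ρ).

Server utilization: ρ = λ/μ
ρ = 9.0/14.0 = 0.6429
The server is busy 64.29% of the time.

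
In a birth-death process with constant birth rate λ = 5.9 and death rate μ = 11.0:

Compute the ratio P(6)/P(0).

For constant rates: P(n)/P(0) = (λ/μ)^n
P(6)/P(0) = (5.9/11.0)^6 = 0.53636^6 = 0.02381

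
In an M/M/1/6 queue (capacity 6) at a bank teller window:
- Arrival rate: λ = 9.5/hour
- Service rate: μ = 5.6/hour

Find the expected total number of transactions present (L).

ρ = λ/μ = 9.5/5.6 = 1.6964
P₀ = (1-ρ)/(1-ρ^(K+1)) = (1-1.6964)/(1-1.6964^7) = -0.6964/-39.4295 = 0.01766
P_K = P₀×ρ^K = 0.01766 × 1.6964^6 = 0.01766 × 23.8325 = 0.4209
L = ρ[1 - (K+1)ρ^K + Kρ^(K+1)] / [(1-ρ)(1-ρ^(K+1))]
L = 1.6964 × (1 - 7×23.8325 + 6×40.4295) / ((1 - 1.6964) × (1 - 40.4295)) = 4.7416 transactions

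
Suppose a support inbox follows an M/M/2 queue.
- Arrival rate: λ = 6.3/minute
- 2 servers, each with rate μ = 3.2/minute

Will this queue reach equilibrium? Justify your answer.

Stability requires ρ = λ/(cμ) < 1
ρ = 6.3/(2 × 3.2) = 6.3/6.40 = 0.9844
Since 0.9844 < 1, the system is STABLE.
The servers are busy 98.44% of the time.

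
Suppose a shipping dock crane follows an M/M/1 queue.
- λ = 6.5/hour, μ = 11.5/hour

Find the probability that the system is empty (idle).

ρ = λ/μ = 6.5/11.5 = 0.5652
P(0) = 1 - ρ = 1 - 0.5652 = 0.4348
The server is idle 43.48% of the time.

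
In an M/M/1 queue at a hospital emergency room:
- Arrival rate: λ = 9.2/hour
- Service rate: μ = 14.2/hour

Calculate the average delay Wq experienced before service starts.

First, compute utilization: ρ = λ/μ = 9.2/14.2 = 0.6479
For M/M/1: Wq = λ/(μ(μ-λ))
Wq = 9.2/(14.2 × (14.2-9.2))
Wq = 9.2/(14.2 × 5.00)
Wq = 0.1296 hours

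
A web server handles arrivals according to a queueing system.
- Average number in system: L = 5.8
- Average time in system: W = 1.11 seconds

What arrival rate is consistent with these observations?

Little's Law: L = λW, so λ = L/W
λ = 5.8/1.11 = 5.2252 requests/second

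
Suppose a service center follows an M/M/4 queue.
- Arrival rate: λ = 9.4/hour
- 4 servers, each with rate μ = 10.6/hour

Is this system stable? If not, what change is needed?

Stability requires ρ = λ/(cμ) < 1
ρ = 9.4/(4 × 10.6) = 9.4/42.40 = 0.2217
Since 0.2217 < 1, the system is STABLE.
The servers are busy 22.17% of the time.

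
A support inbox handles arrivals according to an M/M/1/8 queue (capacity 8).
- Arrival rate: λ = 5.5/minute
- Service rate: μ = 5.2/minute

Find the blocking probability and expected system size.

ρ = λ/μ = 5.5/5.2 = 1.05769
P₀ = (1-ρ)/(1-ρ^(K+1)) = (1-1.05769)/(1-1.05769^9) = -0.05769/-0.6566 = 0.08786
P_K = P₀×ρ^K = 0.08786 × 1.05769^8 = 0.08786 × 1.5663 = 0.1376
Blocking probability P_8 = 0.1376 (13.76%)
L = ρ[1 - (K+1)ρ^K + Kρ^(K+1)] / [(1-ρ)(1-ρ^(K+1))]
L = 1.05769 × (1 - 9×1.566272 + 8×1.656630) / ((1 - 1.05769) × (1 - 1.656630)) = 4.3723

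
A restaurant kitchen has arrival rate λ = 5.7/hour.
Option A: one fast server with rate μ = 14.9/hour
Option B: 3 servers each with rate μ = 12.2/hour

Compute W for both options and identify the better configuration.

Option A: single server μ = 14.9 (M/M/1)
  ρ_A = 5.7/14.9 = 0.3826
  W_A = 1/(μ-λ) = 1/(14.9-5.7) = 1/9.20 = 0.1087

Option B: 3 servers μ = 12.2 (M/M/3)
  ρ_B = λ/(cμ) = 5.7/(3×12.2) = 0.1557
  Offered load a = λ/μ = cρ = 5.7/12.2 = 0.4672
  P₀ = [ Σₙ₌₀^2 aⁿ/n! + a^3/(3!(1-ρ)) ]⁻¹
  Σ = a^0/0! + a^1/1! + a^2/2! = 1.00000 + 0.467213 + 0.109144 = 1.5764
  a^3/(3!(1-ρ)) = 0.10199/(6 × 0.84426) = 0.02013
  P₀ = 1/(1.5764 + 0.02013) = 0.6264
  Lq = P₀·a^3·ρ / (3!(1-ρ)²) = 0.6264 × 0.1020 × 0.1557 / (6 × 0.7128) = 0.002326
  Wq_B = Lq/λ = 0.002326/5.7 = 0.0004081
  W_B = Wq_B + 1/μ = 0.0004081 + 0.08197 = 0.08238

Since W_B = 0.08238 < W_A = 0.1087, Option B (multiple servers) has the shorter time in system.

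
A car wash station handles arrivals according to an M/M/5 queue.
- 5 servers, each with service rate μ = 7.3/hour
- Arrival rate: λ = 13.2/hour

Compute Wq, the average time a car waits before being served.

Traffic intensity: ρ = λ/(cμ) = 13.2/(5×7.3) = 0.3616
Since ρ = 0.3616 < 1, system is stable.
Offered load a = λ/μ = cρ = 13.2/7.3 = 1.8082
P₀ = [ Σₙ₌₀^4 aⁿ/n! + a^5/(5!(1-ρ)) ]⁻¹
Σ = a^0/0! + a^1/1! + a^2/2! + a^3/3! + a^4/4! = 1.00000 + 1.80822 + 1.63483 + 0.985376 + 0.445444 = 5.8739
a^5/(5!(1-ρ)) = 19.3310/(120 × 0.63836) = 0.2524
P₀ = 1/(5.8739 + 0.2524) = 0.1632
Lq = P₀·a^5·ρ / (5!(1-ρ)²) = 0.16323 × 19.3310 × 0.36164 / (120 × 0.40750) = 0.02334
Wq = Lq/λ = 0.02334/13.2 = 0.001768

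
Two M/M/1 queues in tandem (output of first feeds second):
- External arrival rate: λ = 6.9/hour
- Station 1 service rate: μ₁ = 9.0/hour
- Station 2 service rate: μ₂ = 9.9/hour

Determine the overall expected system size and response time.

By Jackson's theorem, each station behaves as independent M/M/1.
Station 1: ρ₁ = 6.9/9.0 = 0.7667, L₁ = ρ₁/(1-ρ₁) = λ/(μ₁-λ) = 6.9/2.10 = 3.2857
Station 2: ρ₂ = 6.9/9.9 = 0.6970, L₂ = ρ₂/(1-ρ₂) = λ/(μ₂-λ) = 6.9/3.00 = 2.3000
Total: L = L₁ + L₂ = 3.2857 + 2.3000 = 5.5857
W = L/λ = 5.5857/6.9 = 0.8095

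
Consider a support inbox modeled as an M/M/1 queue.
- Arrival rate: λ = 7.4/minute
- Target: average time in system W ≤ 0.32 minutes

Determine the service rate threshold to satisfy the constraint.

For M/M/1: W = 1/(μ-λ)
Need W ≤ 0.32, so 1/(μ-λ) ≤ 0.32
μ - λ ≥ 1/0.32 = 3.1250
μ ≥ 7.4 + 3.1250 = 10.5250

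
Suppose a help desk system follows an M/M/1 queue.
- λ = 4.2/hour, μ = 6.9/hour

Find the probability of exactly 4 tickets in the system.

ρ = λ/μ = 4.2/6.9 = 0.6087
P(n) = (1-ρ)ρⁿ
P(4) = (1-0.6087) × 0.6087^4
P(4) = 0.39130 × 0.13728
P(4) = 0.05372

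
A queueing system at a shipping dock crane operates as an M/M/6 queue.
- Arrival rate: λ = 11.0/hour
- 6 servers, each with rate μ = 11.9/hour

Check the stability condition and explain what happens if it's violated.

Stability requires ρ = λ/(cμ) < 1
ρ = 11.0/(6 × 11.9) = 11.0/71.40 = 0.1541
Since 0.1541 < 1, the system is STABLE.
The servers are busy 15.41% of the time.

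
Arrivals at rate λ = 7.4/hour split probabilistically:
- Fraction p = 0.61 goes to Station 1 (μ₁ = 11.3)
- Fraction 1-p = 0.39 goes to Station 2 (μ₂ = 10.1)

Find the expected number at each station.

Effective rates: λ₁ = 7.4×0.61 = 4.514, λ₂ = 7.4×0.39 = 2.886
Station 1: ρ₁ = 4.514/11.3 = 0.39947, L₁ = ρ₁/(1-ρ₁) = 0.39947/(1-0.39947) = 0.6652
Station 2: ρ₂ = 2.886/10.1 = 0.28574, L₂ = ρ₂/(1-ρ₂) = 0.28574/(1-0.28574) = 0.4001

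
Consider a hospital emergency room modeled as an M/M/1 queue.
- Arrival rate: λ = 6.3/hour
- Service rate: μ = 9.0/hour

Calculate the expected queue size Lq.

ρ = λ/μ = 6.3/9.0 = 0.7000
For M/M/1: Lq = λ²/(μ(μ-λ))
Lq = 39.69/(9.0 × 2.70)
Lq = 1.6333 patients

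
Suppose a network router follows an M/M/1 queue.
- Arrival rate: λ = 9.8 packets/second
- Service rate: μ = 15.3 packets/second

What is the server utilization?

Server utilization: ρ = λ/μ
ρ = 9.8/15.3 = 0.6405
The server is busy 64.05% of the time.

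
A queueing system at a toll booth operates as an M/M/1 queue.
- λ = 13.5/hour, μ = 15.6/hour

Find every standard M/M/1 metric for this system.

Step 1: ρ = λ/μ = 13.5/15.6 = 0.8654
Step 2: L = λ/(μ-λ) = 13.5/2.10 = 6.4286
Step 3: Lq = λ²/(μ(μ-λ)) = 182.25/(15.6×2.10) = 5.5632
Step 4: W = 1/(μ-λ) = 1/2.10 = 0.47619
Step 5: Wq = λ/(μ(μ-λ)) = 13.5/(15.6×2.10) = 0.4121
Step 6: P(0) = 1-ρ = 0.1346
Verify: L = λW = 13.5×0.47619 = 6.4286 ✔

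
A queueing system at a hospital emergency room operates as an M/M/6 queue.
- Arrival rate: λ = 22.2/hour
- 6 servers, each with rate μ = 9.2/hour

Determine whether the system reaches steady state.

Stability requires ρ = λ/(cμ) < 1
ρ = 22.2/(6 × 9.2) = 22.2/55.20 = 0.4022
Since 0.4022 < 1, the system is STABLE.
The servers are busy 40.22% of the time.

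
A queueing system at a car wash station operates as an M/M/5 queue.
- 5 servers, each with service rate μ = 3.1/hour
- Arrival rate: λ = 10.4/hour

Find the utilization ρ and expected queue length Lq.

Traffic intensity: ρ = λ/(cμ) = 10.4/(5×3.1) = 0.6710
Since ρ = 0.6710 < 1, system is stable.
Offered load a = λ/μ = cρ = 10.4/3.1 = 3.3548
P₀ = [ Σₙ₌₀^4 aⁿ/n! + a^5/(5!(1-ρ)) ]⁻¹
Σ = a^0/0! + a^1/1! + a^2/2! + a^3/3! + a^4/4! = 1.0000 + 3.3548 + 5.6275 + 6.2931 + 5.2781 = 21.5535
a^5/(5!(1-ρ)) = 424.9700/(120 × 0.329032) = 10.7631
P₀ = 1/(21.5535 + 10.7631) = 0.03094
Lq = P₀·a^5·ρ / (5!(1-ρ)²) = 0.030944 × 424.9700 × 0.67097 / (120 × 0.10826) = 0.6792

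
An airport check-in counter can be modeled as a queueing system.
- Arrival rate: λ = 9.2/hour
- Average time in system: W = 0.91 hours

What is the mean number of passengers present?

Little's Law: L = λW
L = 9.2 × 0.91 = 8.3720 passengers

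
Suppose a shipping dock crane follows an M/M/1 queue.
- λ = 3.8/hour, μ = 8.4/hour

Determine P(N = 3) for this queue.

ρ = λ/μ = 3.8/8.4 = 0.4524
P(n) = (1-ρ)ρⁿ
P(3) = (1-0.4524) × 0.4524^3
P(3) = 0.5476 × 0.09259
P(3) = 0.05070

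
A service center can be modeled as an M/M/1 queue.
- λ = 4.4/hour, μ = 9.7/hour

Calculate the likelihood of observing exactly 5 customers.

ρ = λ/μ = 4.4/9.7 = 0.4536
P(n) = (1-ρ)ρⁿ
P(5) = (1-0.4536) × 0.4536^5
P(5) = 0.5464 × 0.01920
P(5) = 0.01049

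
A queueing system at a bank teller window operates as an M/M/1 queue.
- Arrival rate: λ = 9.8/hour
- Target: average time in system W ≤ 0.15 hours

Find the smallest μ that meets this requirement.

For M/M/1: W = 1/(μ-λ)
Need W ≤ 0.15, so 1/(μ-λ) ≤ 0.15
μ - λ ≥ 1/0.15 = 6.6667
μ ≥ 9.8 + 6.6667 = 16.4667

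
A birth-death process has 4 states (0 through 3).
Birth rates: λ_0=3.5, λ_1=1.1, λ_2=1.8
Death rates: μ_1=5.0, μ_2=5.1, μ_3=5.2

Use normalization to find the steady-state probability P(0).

Ratios P(n)/P(0) = (λ₀···λₙ₋₁)/(μ₁···μₙ):
P(1)/P(0) = (3.5)/(5.0) = 0.70000
P(2)/P(0) = (3.5×1.1)/(5.0×5.1) = 0.15098
P(3)/P(0) = (3.5×1.1×1.8)/(5.0×5.1×5.2) = 0.052262

Normalization: ∑ P(n) = 1
P(0) × (1.0000 + 0.70000 + 0.15098 + 0.052262) = 1
P(0) × 1.9032 = 1
P(0) = 1/1.9032 = 0.5254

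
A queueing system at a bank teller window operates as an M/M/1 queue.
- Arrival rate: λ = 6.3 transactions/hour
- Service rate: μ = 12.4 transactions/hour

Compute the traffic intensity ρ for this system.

Server utilization: ρ = λ/μ
ρ = 6.3/12.4 = 0.5081
The server is busy 50.81% of the time.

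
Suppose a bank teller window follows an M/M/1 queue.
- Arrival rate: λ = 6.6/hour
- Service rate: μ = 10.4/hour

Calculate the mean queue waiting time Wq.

First, compute utilization: ρ = λ/μ = 6.6/10.4 = 0.6346
For M/M/1: Wq = λ/(μ(μ-λ))
Wq = 6.6/(10.4 × (10.4-6.6))
Wq = 6.6/(10.4 × 3.80)
Wq = 0.1670 hours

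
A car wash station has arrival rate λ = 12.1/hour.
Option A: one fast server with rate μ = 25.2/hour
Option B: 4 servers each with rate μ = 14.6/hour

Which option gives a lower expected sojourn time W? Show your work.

Option A: single server μ = 25.2 (M/M/1)
  ρ_A = 12.1/25.2 = 0.4802
  W_A = 1/(μ-λ) = 1/(25.2-12.1) = 1/13.10 = 0.07634

Option B: 4 servers μ = 14.6 (M/M/4)
  ρ_B = λ/(cμ) = 12.1/(4×14.6) = 0.2072
  Offered load a = λ/μ = cρ = 12.1/14.6 = 0.8288
  P₀ = [ Σₙ₌₀^3 aⁿ/n! + a^4/(4!(1-ρ)) ]⁻¹
  Σ = a^0/0! + a^1/1! + a^2/2! + a^3/3! = 1.0000 + 0.8288 + 0.3434 + 0.09487 = 2.2671
  a^4/(4!(1-ρ)) = 0.47177/(24 × 0.79281) = 0.02479
  P₀ = 1/(2.2671 + 0.02479) = 0.4363
  Lq = P₀·a^4·ρ / (4!(1-ρ)²) = 0.43633 × 0.47177 × 0.20719 / (24 × 0.62854) = 0.002827
  Wq_B = Lq/λ = 0.0028273/12.1 = 0.00023366
  W_B = Wq_B + 1/μ = 0.00023366 + 0.068493 = 0.06873

Since W_B = 0.06873 < W_A = 0.07634, Option B (multiple servers) has the shorter time in system.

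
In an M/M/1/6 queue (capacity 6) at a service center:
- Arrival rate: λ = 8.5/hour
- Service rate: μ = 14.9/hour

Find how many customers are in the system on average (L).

ρ = λ/μ = 8.5/14.9 = 0.57047
P₀ = (1-ρ)/(1-ρ^(K+1)) = (1-0.57047)/(1-0.57047^7) = 0.4295/0.9803 = 0.4381
P_K = P₀×ρ^K = 0.4381 × 0.57047^6 = 0.4381 × 0.03447 = 0.01510
L = ρ[1 - (K+1)ρ^K + Kρ^(K+1)] / [(1-ρ)(1-ρ^(K+1))]
L = 0.57047 × (1 - 7×0.03447 + 6×0.01966) / ((1 - 0.57047) × (1 - 0.01966)) = 1.1877 customers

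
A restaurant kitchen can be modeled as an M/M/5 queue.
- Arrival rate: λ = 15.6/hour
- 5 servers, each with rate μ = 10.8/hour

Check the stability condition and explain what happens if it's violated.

Stability requires ρ = λ/(cμ) < 1
ρ = 15.6/(5 × 10.8) = 15.6/54.00 = 0.2889
Since 0.2889 < 1, the system is STABLE.
The servers are busy 28.89% of the time.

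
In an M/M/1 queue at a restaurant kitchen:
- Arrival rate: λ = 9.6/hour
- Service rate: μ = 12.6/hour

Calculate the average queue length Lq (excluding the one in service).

ρ = λ/μ = 9.6/12.6 = 0.7619
For M/M/1: Lq = λ²/(μ(μ-λ))
Lq = 92.16/(12.6 × 3.00)
Lq = 2.4381 orders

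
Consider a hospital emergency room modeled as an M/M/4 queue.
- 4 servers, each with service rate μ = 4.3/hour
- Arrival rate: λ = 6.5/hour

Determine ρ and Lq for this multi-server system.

Traffic intensity: ρ = λ/(cμ) = 6.5/(4×4.3) = 0.3779
Since ρ = 0.3779 < 1, system is stable.
Offered load a = λ/μ = cρ = 6.5/4.3 = 1.5116
P₀ = [ Σₙ₌₀^3 aⁿ/n! + a^4/(4!(1-ρ)) ]⁻¹
Σ = a^0/0! + a^1/1! + a^2/2! + a^3/3! = 1.0000 + 1.5116 + 1.1425 + 0.5757 = 4.2298
a^4/(4!(1-ρ)) = 5.2213/(24 × 0.6221) = 0.3497
P₀ = 1/(4.2298 + 0.3497) = 0.2184
Lq = P₀·a^4·ρ / (4!(1-ρ)²) = 0.21836 × 5.2213 × 0.37791 / (24 × 0.38700) = 0.04639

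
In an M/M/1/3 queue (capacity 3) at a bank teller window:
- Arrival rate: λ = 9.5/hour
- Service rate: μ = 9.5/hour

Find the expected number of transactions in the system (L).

ρ = λ/μ = 9.5/9.5 = 1 exactly.
With ρ = 1 the usual (1-ρ)/(1-ρ^(K+1)) form is 0/0; instead every state 0..K is equally likely.
P₀ = 1/(K+1) = 1/4 = 0.2500
P_K = P₀×ρ^K = P₀ = 0.2500
L = K/2 = 3/2 = 1.5000 transactions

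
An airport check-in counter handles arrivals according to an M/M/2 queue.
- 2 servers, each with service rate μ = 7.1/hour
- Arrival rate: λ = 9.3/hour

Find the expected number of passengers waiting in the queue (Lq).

Traffic intensity: ρ = λ/(cμ) = 9.3/(2×7.1) = 0.6549
Since ρ = 0.6549 < 1, system is stable.
Offered load a = λ/μ = cρ = 9.3/7.1 = 1.3099
P₀ = [ Σₙ₌₀^1 aⁿ/n! + a^2/(2!(1-ρ)) ]⁻¹
Σ = a^0/0! + a^1/1! = 1.0000 + 1.3099 = 2.3099
a^2/(2!(1-ρ)) = 1.71573/(2 × 0.345070) = 2.4861
P₀ = 1/(2.3099 + 2.4861) = 0.2085
Lq = P₀·a^2·ρ / (2!(1-ρ)²) = 0.208511 × 1.71573 × 0.654930 / (2 × 0.119074) = 0.9838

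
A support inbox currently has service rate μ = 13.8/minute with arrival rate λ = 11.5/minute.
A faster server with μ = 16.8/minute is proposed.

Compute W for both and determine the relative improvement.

System 1: ρ₁ = 11.5/13.8 = 0.8333, W₁ = 1/(13.8-11.5) = 0.4348
System 2: ρ₂ = 11.5/16.8 = 0.6845, W₂ = 1/(16.8-11.5) = 0.1887
Improvement: (W₁-W₂)/W₁ = (0.4348-0.1887)/0.4348 = 56.60%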